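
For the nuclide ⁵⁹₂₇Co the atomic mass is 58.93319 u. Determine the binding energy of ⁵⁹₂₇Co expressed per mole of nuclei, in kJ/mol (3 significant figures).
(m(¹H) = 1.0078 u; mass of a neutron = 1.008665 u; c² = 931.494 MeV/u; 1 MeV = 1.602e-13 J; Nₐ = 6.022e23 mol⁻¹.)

4.98e+10 kJ/mol

Mass of separated nucleons = 27(1.0078) + 32(1.008665) = 27.2106 + 32.277280 = 59.487880 u
The mass defect is 59.487880 − 58.93319 = 0.554690 u.
Binding energy = Δm·c² = 0.554690 × 931.494 MeV/u = 516.690 MeV
Per nucleus in joules: 516.690 MeV × 1.602e-13 J/MeV = 8.2774e-11 J
Per mole: 8.2774e-11 J × 6.022e23 mol⁻¹ = 4.9847e+13 J/mol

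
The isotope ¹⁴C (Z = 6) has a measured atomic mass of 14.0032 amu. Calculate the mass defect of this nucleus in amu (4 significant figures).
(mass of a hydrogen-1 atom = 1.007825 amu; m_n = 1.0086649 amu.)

The nucleus contains 6 protons and 14 − 6 = 8 neutrons.
Mass of separated nucleons = 6(1.007825) + 8(1.0086649) = 6.046950 + 8.0693192 = 14.1162692 amu
The mass defect is 14.1162692 − 14.0032 = 0.1130692 amu.

0.1131 amu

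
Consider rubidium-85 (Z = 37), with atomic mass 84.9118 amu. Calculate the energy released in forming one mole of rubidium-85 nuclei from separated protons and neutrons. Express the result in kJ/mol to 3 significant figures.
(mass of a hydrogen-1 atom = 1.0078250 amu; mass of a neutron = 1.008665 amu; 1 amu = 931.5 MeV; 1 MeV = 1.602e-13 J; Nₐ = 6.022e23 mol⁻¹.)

7.13e+10 kJ/mol

With 37 protons and 48 neutrons (A = 85):
Total constituent mass: 37 × 1.0078250 + 48 × 1.008665 = 85.7054450 amu
Δm = 85.7054450 − 84.9118 = 0.7936450 amu
E_B = 0.7936450 × 931.5 = 739.280 MeV
Per nucleus in joules: 739.280 MeV × 1.602e-13 J/MeV = 1.1843e-10 J
Per mole: 1.1843e-10 J × 6.022e23 mol⁻¹ = 7.1319e+13 J/mol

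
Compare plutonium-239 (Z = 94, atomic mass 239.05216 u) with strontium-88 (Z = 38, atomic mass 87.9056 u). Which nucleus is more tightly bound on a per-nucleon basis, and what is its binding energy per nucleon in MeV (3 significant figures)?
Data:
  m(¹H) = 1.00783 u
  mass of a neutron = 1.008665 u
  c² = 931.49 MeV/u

plutonium-239: Σm = 94(1.00783) + 145(1.008665) = 240.992445 u; Δm = 1.940285 u; E_B = 1807.4 MeV; E_B/A = 7.562 MeV
strontium-88: Σm = 38(1.00783) + 50(1.008665) = 88.730790 u; Δm = 0.825190 u; E_B = 768.656 MeV; E_B/A = 8.7347 MeV
strontium-88 has the higher binding energy per nucleon, so it is the more tightly bound nucleus.

strontium-88; 8.73 MeV/nucleon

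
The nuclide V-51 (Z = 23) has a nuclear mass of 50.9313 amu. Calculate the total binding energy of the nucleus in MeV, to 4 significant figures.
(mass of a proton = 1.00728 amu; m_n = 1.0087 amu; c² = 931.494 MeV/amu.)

Mass of separated nucleons = 23(1.00728) + 28(1.0087) = 23.16744 + 28.2436 = 51.41104 amu
The mass defect is 51.41104 − 50.9313 = 0.47974 amu.
Converting to energy: 0.47974 amu × 931.494 MeV/amu = 446.875 MeV

446.9 MeV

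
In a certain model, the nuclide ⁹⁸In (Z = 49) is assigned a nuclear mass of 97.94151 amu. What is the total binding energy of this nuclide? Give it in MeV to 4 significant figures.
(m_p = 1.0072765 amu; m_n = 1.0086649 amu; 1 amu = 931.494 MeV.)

Total constituent mass: 49 × 1.0072765 + 49 × 1.0086649 = 98.7811286 amu
The mass defect is 98.7811286 − 97.94151 = 0.8396186 amu.
Binding energy = Δm·c² = 0.8396186 × 931.494 MeV/amu = 782.100 MeV

782.1 MeV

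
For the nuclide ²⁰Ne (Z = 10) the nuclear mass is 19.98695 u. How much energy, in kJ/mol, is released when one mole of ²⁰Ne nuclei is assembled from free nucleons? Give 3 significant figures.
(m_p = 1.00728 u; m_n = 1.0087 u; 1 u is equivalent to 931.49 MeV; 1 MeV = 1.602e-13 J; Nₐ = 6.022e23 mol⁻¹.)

Total constituent mass: 10 × 1.00728 + 10 × 1.0087 = 20.15980 u
Mass defect Δm = 20.15980 − 19.98695 = 0.17285 u
Binding energy = Δm·c² = 0.17285 × 931.49 MeV/u = 161.008 MeV
Per nucleus in joules: 161.008 MeV × 1.602e-13 J/MeV = 2.5793e-11 J
Per mole: 2.5793e-11 J × 6.022e23 mol⁻¹ = 1.5533e+13 J/mol

1.55e+10 kJ/mol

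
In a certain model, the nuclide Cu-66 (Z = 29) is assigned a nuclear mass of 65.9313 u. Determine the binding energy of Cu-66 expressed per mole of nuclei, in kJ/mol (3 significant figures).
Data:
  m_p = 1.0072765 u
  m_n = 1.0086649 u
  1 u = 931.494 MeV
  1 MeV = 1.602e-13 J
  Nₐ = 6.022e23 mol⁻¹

5.39e+10 kJ/mol

The nucleus contains 29 protons and 66 − 29 = 37 neutrons.
Total constituent mass: 29 × 1.0072765 + 37 × 1.0086649 = 66.5316198 u
The mass defect is 66.5316198 − 65.9313 = 0.6003198 u.
Converting to energy: 0.6003198 u × 931.494 MeV/u = 559.194 MeV
Per nucleus in joules: 559.194 MeV × 1.602e-13 J/MeV = 8.9583e-11 J
Per mole: 8.9583e-11 J × 6.022e23 mol⁻¹ = 5.3947e+13 J/mol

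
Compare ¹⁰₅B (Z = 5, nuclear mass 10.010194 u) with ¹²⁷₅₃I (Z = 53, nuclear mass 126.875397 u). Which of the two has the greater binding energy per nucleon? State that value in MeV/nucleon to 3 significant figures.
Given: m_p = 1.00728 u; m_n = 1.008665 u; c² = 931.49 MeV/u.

¹²⁷₅₃I; 8.45 MeV/nucleon

¹⁰₅B: Σm = 5(1.00728) + 5(1.008665) = 10.079725 u; Δm = 0.069531 u; E_B = 64.767 MeV; E_B/A = 6.477 MeV
¹²⁷₅₃I: Σm = 53(1.00728) + 74(1.008665) = 128.027050 u; Δm = 1.151653 u; E_B = 1072.8 MeV; E_B/A = 8.447 MeV
¹²⁷₅₃I has the higher binding energy per nucleon, so it is the more tightly bound nucleus.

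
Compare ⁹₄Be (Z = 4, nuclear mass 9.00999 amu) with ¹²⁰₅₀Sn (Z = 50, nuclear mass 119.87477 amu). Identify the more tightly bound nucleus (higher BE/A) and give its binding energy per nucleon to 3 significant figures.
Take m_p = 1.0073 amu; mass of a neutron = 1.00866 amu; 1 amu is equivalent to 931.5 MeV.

⁹₄Be: Σm = 4(1.0073) + 5(1.00866) = 9.07250 amu; Δm = 0.06251 amu; E_B = 58.228 MeV; E_B/A = 6.470 MeV
¹²⁰₅₀Sn: Σm = 50(1.0073) + 70(1.00866) = 120.97120 amu; Δm = 1.09643 amu; E_B = 1021.3 MeV; E_B/A = 8.511 MeV
¹²⁰₅₀Sn has the higher binding energy per nucleon, so it is the more tightly bound nucleus.

¹²⁰₅₀Sn; 8.51 MeV/nucleon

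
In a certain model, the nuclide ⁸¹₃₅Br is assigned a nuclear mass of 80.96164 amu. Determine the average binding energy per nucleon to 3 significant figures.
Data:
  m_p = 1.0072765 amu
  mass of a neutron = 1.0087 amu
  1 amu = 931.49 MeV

Mass of separated nucleons = 35(1.0072765) + 46(1.0087) = 35.2546775 + 46.4002 = 81.6548775 amu
Mass defect Δm = 81.6548775 − 80.96164 = 0.6932375 amu
E_B = 0.6932375 × 931.49 = 645.744 MeV
Per nucleon: 645.744 / 81 = 7.972 MeV

7.97 MeV/nucleon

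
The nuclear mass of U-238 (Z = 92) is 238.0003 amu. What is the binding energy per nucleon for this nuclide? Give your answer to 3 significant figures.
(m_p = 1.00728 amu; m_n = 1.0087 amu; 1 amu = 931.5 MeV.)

7.59 MeV/nucleon

With 92 protons and 146 neutrons (A = 238):
Σm = 92·m_p + 146·m_n = 92.66976 + 147.2702 = 239.93996 amu
Δm = 239.93996 − 238.0003 = 1.93966 amu
E_B = 1.93966 × 931.5 = 1806.79 MeV
BE/A = 1806.79 MeV / 238 = 7.592 MeV/nucleon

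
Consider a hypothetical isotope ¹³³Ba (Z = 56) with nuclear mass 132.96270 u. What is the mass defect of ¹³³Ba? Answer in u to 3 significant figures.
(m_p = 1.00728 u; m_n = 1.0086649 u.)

1.11 u

The nucleus contains 56 protons and 133 − 56 = 77 neutrons.
Σm = 56·m_p + 77·m_n = 56.40768 + 77.6671973 = 134.0748773 u
Δm = 134.0748773 − 132.96270 = 1.1121773 u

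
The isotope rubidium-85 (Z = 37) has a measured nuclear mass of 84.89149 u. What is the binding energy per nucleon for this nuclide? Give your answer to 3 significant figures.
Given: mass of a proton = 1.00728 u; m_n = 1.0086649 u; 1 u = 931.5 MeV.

With 37 protons and 48 neutrons (A = 85):
Total constituent mass: 37 × 1.00728 + 48 × 1.0086649 = 85.6852752 u
The mass defect is 85.6852752 − 84.89149 = 0.7937852 u.
Converting to energy: 0.7937852 u × 931.5 MeV/u = 739.411 MeV
BE/A = 739.411 MeV / 85 = 8.699 MeV/nucleon

8.70 MeV/nucleon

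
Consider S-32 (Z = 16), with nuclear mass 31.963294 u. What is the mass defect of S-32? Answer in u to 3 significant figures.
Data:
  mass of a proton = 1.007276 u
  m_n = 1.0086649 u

0.292 u

Z = 16, so N = A − Z = 32 − 16 = 16.
Mass of separated nucleons = 16(1.007276) + 16(1.0086649) = 16.116416 + 16.1386384 = 32.2550544 u
The mass defect is 32.2550544 − 31.963294 = 0.2917604 u.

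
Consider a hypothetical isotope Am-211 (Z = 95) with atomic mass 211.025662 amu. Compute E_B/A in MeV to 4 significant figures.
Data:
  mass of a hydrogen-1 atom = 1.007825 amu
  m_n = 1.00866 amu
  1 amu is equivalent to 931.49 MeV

With 95 protons and 116 neutrons (A = 211):
Total constituent mass: 95 × 1.007825 + 116 × 1.00866 = 212.747935 amu
The mass defect is 212.747935 − 211.025662 = 1.722273 amu.
E_B = 1.722273 × 931.49 = 1604.28 MeV
BE/A = 1604.28 MeV / 211 = 7.603 MeV/nucleon

7.603 MeV/nucleon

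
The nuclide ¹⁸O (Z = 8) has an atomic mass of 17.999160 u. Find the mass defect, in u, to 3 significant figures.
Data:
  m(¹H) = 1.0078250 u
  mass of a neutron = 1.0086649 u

0.150 u

The nucleus contains 8 protons and 18 − 8 = 10 neutrons.
Σm = 8·m(¹H) + 10·m_n = 8.0626000 + 10.0866490 = 18.1492490 u
The mass defect is 18.1492490 − 17.999160 = 0.1500890 u.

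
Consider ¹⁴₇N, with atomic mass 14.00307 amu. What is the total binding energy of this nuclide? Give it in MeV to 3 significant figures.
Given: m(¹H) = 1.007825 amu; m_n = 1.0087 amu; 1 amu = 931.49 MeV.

105 MeV

Mass of separated nucleons = 7(1.007825) + 7(1.0087) = 7.054775 + 7.0609 = 14.115675 amu
Mass defect Δm = 14.115675 − 14.00307 = 0.112605 amu
E_B = 0.112605 × 931.49 = 104.890 MeV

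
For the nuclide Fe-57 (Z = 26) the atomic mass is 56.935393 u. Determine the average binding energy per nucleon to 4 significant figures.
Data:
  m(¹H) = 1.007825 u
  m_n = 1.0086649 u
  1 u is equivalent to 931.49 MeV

Mass of separated nucleons = 26(1.007825) + 31(1.0086649) = 26.203450 + 31.2686119 = 57.4720619 u
Δm = 57.4720619 − 56.935393 = 0.5366689 u
Binding energy = Δm·c² = 0.5366689 × 931.49 MeV/u = 499.902 MeV
Dividing by A = 57 gives 8.770 MeV per nucleon.

8.770 MeV/nucleon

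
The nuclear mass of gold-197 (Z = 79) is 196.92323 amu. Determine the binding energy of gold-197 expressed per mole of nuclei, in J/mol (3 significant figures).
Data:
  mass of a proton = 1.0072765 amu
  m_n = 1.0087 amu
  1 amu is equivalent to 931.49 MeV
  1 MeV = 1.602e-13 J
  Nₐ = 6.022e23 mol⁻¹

1.51e+14 J/mol

Mass of separated nucleons = 79(1.0072765) + 118(1.0087) = 79.5748435 + 119.0266 = 198.6014435 amu
Δm = 198.6014435 − 196.92323 = 1.6782135 amu
Converting to energy: 1.6782135 amu × 931.49 MeV/amu = 1563.24 MeV
Per nucleus in joules: 1563.24 MeV × 1.602e-13 J/MeV = 2.5043e-10 J
Per mole: 2.5043e-10 J × 6.022e23 mol⁻¹ = 1.5081e+14 J/mol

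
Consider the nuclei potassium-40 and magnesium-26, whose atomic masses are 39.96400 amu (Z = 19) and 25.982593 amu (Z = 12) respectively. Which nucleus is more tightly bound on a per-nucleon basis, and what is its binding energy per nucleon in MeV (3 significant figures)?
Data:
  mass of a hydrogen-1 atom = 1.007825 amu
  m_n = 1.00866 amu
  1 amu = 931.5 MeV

potassium-40; 8.54 MeV/nucleon

potassium-40: Σm = 19(1.007825) + 21(1.00866) = 40.330535 amu; Δm = 0.366535 amu; E_B = 341.43 MeV; E_B/A = 8.536 MeV
magnesium-26: Σm = 12(1.007825) + 14(1.00866) = 26.215140 amu; Δm = 0.232547 amu; E_B = 216.618 MeV; E_B/A = 8.331 MeV
potassium-40 has the higher binding energy per nucleon, so it is the more tightly bound nucleus.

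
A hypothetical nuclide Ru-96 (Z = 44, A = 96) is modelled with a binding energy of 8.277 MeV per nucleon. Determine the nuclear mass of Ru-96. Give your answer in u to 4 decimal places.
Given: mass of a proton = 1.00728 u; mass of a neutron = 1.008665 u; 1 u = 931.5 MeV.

95.9179 u

Total binding energy = 96 × 8.277 = 794.592 MeV
Mass defect = 794.592 MeV / (931.5 MeV/u) = 0.853024 u
Constituent mass = 44(1.00728) + 52(1.008665) = 96.770900 u
Nuclear mass = 96.770900 − 0.853024 = 95.917876 u ≈ 95.9179 u (to 4 decimal places)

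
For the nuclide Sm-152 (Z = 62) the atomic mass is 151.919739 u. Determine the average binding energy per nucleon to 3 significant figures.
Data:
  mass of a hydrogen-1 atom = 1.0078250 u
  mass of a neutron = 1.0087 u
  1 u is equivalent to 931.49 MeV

8.26 MeV/nucleon

Mass of separated nucleons = 62(1.0078250) + 90(1.0087) = 62.4851500 + 90.7830 = 153.2681500 u
Δm = 153.2681500 − 151.919739 = 1.3484110 u
Converting to energy: 1.3484110 u × 931.49 MeV/u = 1256.03 MeV
Per nucleon: 1256.03 / 152 = 8.263 MeV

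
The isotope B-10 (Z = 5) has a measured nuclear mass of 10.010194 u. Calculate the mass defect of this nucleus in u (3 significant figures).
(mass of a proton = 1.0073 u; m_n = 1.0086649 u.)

0.0696 u

The nucleus contains 5 protons and 10 − 5 = 5 neutrons.
Mass of separated nucleons = 5(1.0073) + 5(1.0086649) = 5.0365 + 5.0433245 = 10.0798245 u
Δm = 10.0798245 − 10.010194 = 0.0696305 u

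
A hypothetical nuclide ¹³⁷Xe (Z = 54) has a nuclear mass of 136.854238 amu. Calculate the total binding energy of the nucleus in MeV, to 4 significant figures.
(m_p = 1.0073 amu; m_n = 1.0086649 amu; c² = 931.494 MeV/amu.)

With 54 protons and 83 neutrons (A = 137):
Σm = 54·m_p + 83·m_n = 54.3942 + 83.7191867 = 138.1133867 amu
The mass defect is 138.1133867 − 136.854238 = 1.2591487 amu.
Converting to energy: 1.2591487 amu × 931.494 MeV/amu = 1172.89 MeV

1173 MeV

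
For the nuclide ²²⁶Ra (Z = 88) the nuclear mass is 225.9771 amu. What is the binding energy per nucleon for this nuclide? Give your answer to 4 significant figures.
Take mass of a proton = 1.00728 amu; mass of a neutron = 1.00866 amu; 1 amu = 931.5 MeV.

Mass of separated nucleons = 88(1.00728) + 138(1.00866) = 88.64064 + 139.19508 = 227.83572 amu
Mass defect Δm = 227.83572 − 225.9771 = 1.85862 amu
Converting to energy: 1.85862 amu × 931.5 MeV/amu = 1731.30 MeV
Dividing by A = 226 gives 7.661 MeV per nucleon.

7.661 MeV/nucleon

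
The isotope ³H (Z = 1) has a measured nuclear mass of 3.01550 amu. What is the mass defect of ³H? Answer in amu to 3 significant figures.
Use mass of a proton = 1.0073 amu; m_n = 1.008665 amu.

0.00913 amu

Z = 1, so N = A − Z = 3 − 1 = 2.
Σm = 1·m_p + 2·m_n = 1.0073 + 2.017330 = 3.024630 amu
Mass defect Δm = 3.024630 − 3.01550 = 0.009130 amu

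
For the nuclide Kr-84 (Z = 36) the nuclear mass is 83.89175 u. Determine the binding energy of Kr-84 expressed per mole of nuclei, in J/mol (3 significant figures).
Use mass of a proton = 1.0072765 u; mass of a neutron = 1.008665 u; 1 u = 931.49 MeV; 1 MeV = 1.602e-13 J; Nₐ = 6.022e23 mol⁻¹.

7.06e+13 J/mol

With 36 protons and 48 neutrons (A = 84):
Mass of separated nucleons = 36(1.0072765) + 48(1.008665) = 36.2619540 + 48.415920 = 84.6778740 u
Mass defect Δm = 84.6778740 − 83.89175 = 0.7861240 u
Binding energy = Δm·c² = 0.7861240 × 931.49 MeV/u = 732.267 MeV
Per nucleus in joules: 732.267 MeV × 1.602e-13 J/MeV = 1.1731e-10 J
Per mole: 1.1731e-10 J × 6.022e23 mol⁻¹ = 7.0644e+13 J/mol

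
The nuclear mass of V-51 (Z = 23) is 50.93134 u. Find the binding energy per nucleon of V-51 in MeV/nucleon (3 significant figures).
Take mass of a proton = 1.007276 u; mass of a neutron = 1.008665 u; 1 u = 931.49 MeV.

8.74 MeV/nucleon

The nucleus contains 23 protons and 51 − 23 = 28 neutrons.
Mass of separated nucleons = 23(1.007276) + 28(1.008665) = 23.167348 + 28.242620 = 51.409968 u
Mass defect Δm = 51.409968 − 50.93134 = 0.478628 u
E_B = 0.478628 × 931.49 = 445.837 MeV
Per nucleon: 445.837 / 51 = 8.742 MeV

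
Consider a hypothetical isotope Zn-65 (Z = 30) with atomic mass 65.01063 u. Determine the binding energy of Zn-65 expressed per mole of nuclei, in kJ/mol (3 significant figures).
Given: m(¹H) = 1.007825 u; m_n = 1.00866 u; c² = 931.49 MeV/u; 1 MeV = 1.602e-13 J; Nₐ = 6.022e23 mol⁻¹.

The nucleus contains 30 protons and 65 − 30 = 35 neutrons.
Σm = 30·m(¹H) + 35·m_n = 30.234750 + 35.30310 = 65.537850 u
Δm = 65.537850 − 65.01063 = 0.527220 u
E_B = 0.527220 × 931.49 = 491.100 MeV
Per nucleus in joules: 491.100 MeV × 1.602e-13 J/MeV = 7.8674e-11 J
Per mole: 7.8674e-11 J × 6.022e23 mol⁻¹ = 4.7377e+13 J/mol

4.74e+10 kJ/mol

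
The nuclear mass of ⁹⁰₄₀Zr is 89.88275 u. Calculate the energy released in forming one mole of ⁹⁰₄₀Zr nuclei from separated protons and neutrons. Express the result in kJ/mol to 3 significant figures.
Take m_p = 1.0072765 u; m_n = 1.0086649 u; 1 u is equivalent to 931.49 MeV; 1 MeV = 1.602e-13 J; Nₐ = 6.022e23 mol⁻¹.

7.56e+10 kJ/mol

The nucleus contains 40 protons and 90 − 40 = 50 neutrons.
Total constituent mass: 40 × 1.0072765 + 50 × 1.0086649 = 90.7243050 u
Δm = 90.7243050 − 89.88275 = 0.8415550 u
Converting to energy: 0.8415550 u × 931.49 MeV/u = 783.900 MeV
Per nucleus in joules: 783.900 MeV × 1.602e-13 J/MeV = 1.2558e-10 J
Per mole: 1.2558e-10 J × 6.022e23 mol⁻¹ = 7.5624e+13 J/mol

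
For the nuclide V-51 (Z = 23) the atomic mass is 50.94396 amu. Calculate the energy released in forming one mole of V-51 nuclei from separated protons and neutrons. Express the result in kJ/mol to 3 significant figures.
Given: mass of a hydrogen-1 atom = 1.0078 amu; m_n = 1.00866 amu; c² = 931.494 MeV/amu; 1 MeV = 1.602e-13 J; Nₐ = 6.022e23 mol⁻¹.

Mass of separated nucleons = 23(1.0078) + 28(1.00866) = 23.1794 + 28.24248 = 51.42188 amu
The mass defect is 51.42188 − 50.94396 = 0.47792 amu.
Binding energy = Δm·c² = 0.47792 × 931.494 MeV/amu = 445.180 MeV
Per nucleus in joules: 445.180 MeV × 1.602e-13 J/MeV = 7.1318e-11 J
Per mole: 7.1318e-11 J × 6.022e23 mol⁻¹ = 4.2948e+13 J/mol

4.29e+10 kJ/mol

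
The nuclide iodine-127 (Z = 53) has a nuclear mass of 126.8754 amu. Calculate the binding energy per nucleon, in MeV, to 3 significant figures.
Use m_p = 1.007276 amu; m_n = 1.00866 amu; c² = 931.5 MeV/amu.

Mass of separated nucleons = 53(1.007276) + 74(1.00866) = 53.385628 + 74.64084 = 128.026468 amu
Δm = 128.026468 − 126.8754 = 1.151068 amu
E_B = 1.151068 × 931.5 = 1072.22 MeV
Dividing by A = 127 gives 8.443 MeV per nucleon.

8.44 MeV/nucleon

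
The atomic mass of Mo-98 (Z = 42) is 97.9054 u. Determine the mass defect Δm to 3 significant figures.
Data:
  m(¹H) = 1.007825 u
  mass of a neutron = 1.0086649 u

Z = 42, so N = A − Z = 98 − 42 = 56.
Mass of separated nucleons = 42(1.007825) + 56(1.0086649) = 42.328650 + 56.4852344 = 98.8138844 u
Mass defect Δm = 98.8138844 − 97.9054 = 0.9084844 u

0.908 u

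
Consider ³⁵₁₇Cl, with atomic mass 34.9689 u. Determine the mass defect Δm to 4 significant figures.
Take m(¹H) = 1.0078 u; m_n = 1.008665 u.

The nucleus contains 17 protons and 35 − 17 = 18 neutrons.
Mass of separated nucleons = 17(1.0078) + 18(1.008665) = 17.1326 + 18.155970 = 35.288570 u
Δm = 35.288570 − 34.9689 = 0.319670 u

0.3197 u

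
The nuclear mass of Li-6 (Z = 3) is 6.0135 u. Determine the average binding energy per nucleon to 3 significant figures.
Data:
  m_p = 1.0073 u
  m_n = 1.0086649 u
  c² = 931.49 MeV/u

Mass of separated nucleons = 3(1.0073) + 3(1.0086649) = 3.0219 + 3.0259947 = 6.0478947 u
Δm = 6.0478947 − 6.0135 = 0.0343947 u
E_B = 0.0343947 × 931.49 = 32.0383 MeV
Dividing by A = 6 gives 5.340 MeV per nucleon.

5.34 MeV/nucleon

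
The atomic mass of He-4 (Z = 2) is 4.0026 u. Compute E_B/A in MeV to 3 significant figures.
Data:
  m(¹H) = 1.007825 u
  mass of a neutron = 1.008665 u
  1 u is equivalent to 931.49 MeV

7.07 MeV/nucleon

Mass of separated nucleons = 2(1.007825) + 2(1.008665) = 2.015650 + 2.017330 = 4.032980 u
The mass defect is 4.032980 − 4.0026 = 0.030380 u.
E_B = 0.030380 × 931.49 = 28.2987 MeV
Per nucleon: 28.2987 / 4 = 7.0747 MeV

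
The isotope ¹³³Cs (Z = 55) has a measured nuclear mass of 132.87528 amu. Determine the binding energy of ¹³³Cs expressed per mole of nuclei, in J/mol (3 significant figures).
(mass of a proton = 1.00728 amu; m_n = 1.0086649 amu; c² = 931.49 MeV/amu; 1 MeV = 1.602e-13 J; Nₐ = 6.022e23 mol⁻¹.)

Σm = 55·m_p + 78·m_n = 55.40040 + 78.6758622 = 134.0762622 amu
Δm = 134.0762622 − 132.87528 = 1.2009822 amu
Binding energy = Δm·c² = 1.2009822 × 931.49 MeV/amu = 1118.70 MeV
Per nucleus in joules: 1118.70 MeV × 1.602e-13 J/MeV = 1.7922e-10 J
Per mole: 1.7922e-10 J × 6.022e23 mol⁻¹ = 1.0793e+14 J/mol

1.08e+14 J/mol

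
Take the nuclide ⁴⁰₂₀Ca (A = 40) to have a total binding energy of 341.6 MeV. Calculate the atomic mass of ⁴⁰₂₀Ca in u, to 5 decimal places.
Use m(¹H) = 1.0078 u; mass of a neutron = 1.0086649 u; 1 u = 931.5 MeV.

39.96258 u

Mass defect = 341.6 MeV / (931.5 MeV/u) = 0.3667203 u
Constituent mass = 20(1.0078) + 20(1.0086649) = 40.3292980 u
Atomic mass = 40.3292980 − 0.3667203 = 39.9625777 u ≈ 39.96258 u (to 5 decimal places)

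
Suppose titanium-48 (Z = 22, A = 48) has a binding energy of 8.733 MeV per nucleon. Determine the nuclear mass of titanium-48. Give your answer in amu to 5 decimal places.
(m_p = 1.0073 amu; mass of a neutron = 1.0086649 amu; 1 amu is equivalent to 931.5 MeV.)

47.93588 amu

Total binding energy = 48 × 8.733 = 419.184 MeV
Mass defect = 419.184 MeV / (931.5 MeV/amu) = 0.4500097 amu
Constituent mass = 22(1.0073) + 26(1.0086649) = 48.3858874 amu
Nuclear mass = 48.3858874 − 0.4500097 = 47.9358777 amu ≈ 47.93588 amu (to 5 decimal places)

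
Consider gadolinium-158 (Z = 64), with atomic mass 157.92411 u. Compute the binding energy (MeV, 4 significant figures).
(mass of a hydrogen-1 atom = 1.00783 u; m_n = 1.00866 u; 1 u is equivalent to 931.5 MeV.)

The nucleus contains 64 protons and 158 − 64 = 94 neutrons.
Σm = 64·m(¹H) + 94·m_n = 64.50112 + 94.81404 = 159.31516 u
Δm = 159.31516 − 157.92411 = 1.39105 u
E_B = 1.39105 × 931.5 = 1295.76 MeV

1296 MeV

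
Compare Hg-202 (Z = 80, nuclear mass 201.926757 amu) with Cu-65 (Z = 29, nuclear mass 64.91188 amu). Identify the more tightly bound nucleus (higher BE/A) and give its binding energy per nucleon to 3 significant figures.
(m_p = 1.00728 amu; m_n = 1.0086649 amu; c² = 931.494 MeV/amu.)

Cu-65; 8.76 MeV/nucleon

Hg-202: Σm = 80(1.00728) + 122(1.0086649) = 203.6395178 amu; Δm = 1.7127608 amu; E_B = 1595.4 MeV; E_B/A = 7.898 MeV
Cu-65: Σm = 29(1.00728) + 36(1.0086649) = 65.5230564 amu; Δm = 0.6111764 amu; E_B = 569.31 MeV; E_B/A = 8.759 MeV
Cu-65 has the higher binding energy per nucleon, so it is the more tightly bound nucleus.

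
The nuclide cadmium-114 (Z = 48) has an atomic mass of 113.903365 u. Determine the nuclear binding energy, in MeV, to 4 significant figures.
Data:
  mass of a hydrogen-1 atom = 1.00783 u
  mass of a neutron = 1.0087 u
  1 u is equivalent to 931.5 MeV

975.0 MeV

Σm = 48·m(¹H) + 66·m_n = 48.37584 + 66.5742 = 114.95004 u
The mass defect is 114.95004 − 113.903365 = 1.046675 u.
Binding energy = Δm·c² = 1.046675 × 931.5 MeV/u = 974.978 MeV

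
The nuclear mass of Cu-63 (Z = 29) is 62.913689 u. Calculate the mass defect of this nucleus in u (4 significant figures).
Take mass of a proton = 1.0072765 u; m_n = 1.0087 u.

With 29 protons and 34 neutrons (A = 63):
Mass of separated nucleons = 29(1.0072765) + 34(1.0087) = 29.2110185 + 34.2958 = 63.5068185 u
The mass defect is 63.5068185 − 62.913689 = 0.5931295 u.

0.5931 u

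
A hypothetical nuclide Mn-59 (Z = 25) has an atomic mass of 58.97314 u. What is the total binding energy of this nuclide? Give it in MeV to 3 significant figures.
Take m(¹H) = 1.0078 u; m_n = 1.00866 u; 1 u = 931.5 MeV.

481 MeV

Z = 25, so N = A − Z = 59 − 25 = 34.
Mass of separated nucleons = 25(1.0078) + 34(1.00866) = 25.1950 + 34.29444 = 59.48944 u
The mass defect is 59.48944 − 58.97314 = 0.51630 u.
Converting to energy: 0.51630 u × 931.5 MeV/u = 480.933 MeV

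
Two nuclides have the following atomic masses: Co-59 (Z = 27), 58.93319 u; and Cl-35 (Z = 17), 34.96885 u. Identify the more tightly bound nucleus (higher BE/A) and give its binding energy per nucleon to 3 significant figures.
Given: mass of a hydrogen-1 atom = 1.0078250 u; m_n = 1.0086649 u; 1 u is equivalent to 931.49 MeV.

Co-59; 8.77 MeV/nucleon

Co-59: Σm = 27(1.0078250) + 32(1.0086649) = 59.4885518 u; Δm = 0.5553618 u; E_B = 517.31 MeV; E_B/A = 8.768 MeV
Cl-35: Σm = 17(1.0078250) + 18(1.0086649) = 35.2889932 u; Δm = 0.3201432 u; E_B = 298.21 MeV; E_B/A = 8.520 MeV
Co-59 has the higher binding energy per nucleon, so it is the more tightly bound nucleus.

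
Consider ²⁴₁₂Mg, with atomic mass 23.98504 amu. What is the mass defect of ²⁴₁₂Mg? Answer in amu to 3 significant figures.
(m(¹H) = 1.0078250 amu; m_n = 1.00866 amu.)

With 12 protons and 12 neutrons (A = 24):
Total constituent mass: 12 × 1.0078250 + 12 × 1.00866 = 24.1978200 amu
The mass defect is 24.1978200 − 23.98504 = 0.2127800 amu.

0.213 amu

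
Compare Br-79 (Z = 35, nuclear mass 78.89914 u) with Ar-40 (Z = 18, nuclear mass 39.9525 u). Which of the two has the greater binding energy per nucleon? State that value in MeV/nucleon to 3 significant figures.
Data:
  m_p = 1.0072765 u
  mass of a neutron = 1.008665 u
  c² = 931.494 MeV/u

Br-79; 8.69 MeV/nucleon

Br-79: Σm = 35(1.0072765) + 44(1.008665) = 79.6359375 u; Δm = 0.7367975 u; E_B = 686.32 MeV; E_B/A = 8.688 MeV
Ar-40: Σm = 18(1.0072765) + 22(1.008665) = 40.3216070 u; Δm = 0.3691070 u; E_B = 343.82 MeV; E_B/A = 8.596 MeV
Br-79 has the higher binding energy per nucleon, so it is the more tightly bound nucleus.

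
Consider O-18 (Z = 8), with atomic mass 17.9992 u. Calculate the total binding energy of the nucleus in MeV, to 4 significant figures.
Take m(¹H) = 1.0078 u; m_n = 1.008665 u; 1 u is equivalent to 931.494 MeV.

Mass of separated nucleons = 8(1.0078) + 10(1.008665) = 8.0624 + 10.086650 = 18.149050 u
Δm = 18.149050 − 17.9992 = 0.149850 u
E_B = 0.149850 × 931.494 = 139.584 MeV

139.6 MeV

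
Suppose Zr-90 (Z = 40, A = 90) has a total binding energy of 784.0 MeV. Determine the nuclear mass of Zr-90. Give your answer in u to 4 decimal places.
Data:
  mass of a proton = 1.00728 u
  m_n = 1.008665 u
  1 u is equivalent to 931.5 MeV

Mass defect = 784.0 MeV / (931.5 MeV/u) = 0.841653 u
Constituent mass = 40(1.00728) + 50(1.008665) = 90.724450 u
Nuclear mass = 90.724450 − 0.841653 = 89.882797 u ≈ 89.8828 u (to 4 decimal places)

89.8828 u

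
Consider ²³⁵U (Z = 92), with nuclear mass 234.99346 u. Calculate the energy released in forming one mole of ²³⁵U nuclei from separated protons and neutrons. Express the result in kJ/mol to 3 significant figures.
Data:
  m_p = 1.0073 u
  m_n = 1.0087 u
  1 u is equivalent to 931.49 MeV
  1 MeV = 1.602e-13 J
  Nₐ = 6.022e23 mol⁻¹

1.73e+11 kJ/mol

Mass of separated nucleons = 92(1.0073) + 143(1.0087) = 92.6716 + 144.2441 = 236.9157 u
Δm = 236.9157 − 234.99346 = 1.92224 u
Converting to energy: 1.92224 u × 931.49 MeV/u = 1790.55 MeV
Per nucleus in joules: 1790.55 MeV × 1.602e-13 J/MeV = 2.8685e-10 J
Per mole: 2.8685e-10 J × 6.022e23 mol⁻¹ = 1.7274e+14 J/mol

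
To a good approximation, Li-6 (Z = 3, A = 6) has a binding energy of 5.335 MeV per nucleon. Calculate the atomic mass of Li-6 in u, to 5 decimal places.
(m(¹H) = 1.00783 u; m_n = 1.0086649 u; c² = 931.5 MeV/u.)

6.01512 u

Total binding energy = 6 × 5.335 = 32.010 MeV
Mass defect = 32.010 MeV / (931.5 MeV/u) = 0.0343639 u
Constituent mass = 3(1.00783) + 3(1.0086649) = 6.0494847 u
Atomic mass = 6.0494847 − 0.0343639 = 6.0151208 u ≈ 6.01512 u (to 5 decimal places)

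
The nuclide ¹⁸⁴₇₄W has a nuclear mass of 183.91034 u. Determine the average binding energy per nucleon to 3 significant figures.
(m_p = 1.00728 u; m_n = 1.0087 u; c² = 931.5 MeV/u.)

8.03 MeV/nucleon

Total constituent mass: 74 × 1.00728 + 110 × 1.0087 = 185.49572 u
Δm = 185.49572 − 183.91034 = 1.58538 u
E_B = 1.58538 × 931.5 = 1476.78 MeV
BE/A = 1476.78 MeV / 184 = 8.026 MeV/nucleon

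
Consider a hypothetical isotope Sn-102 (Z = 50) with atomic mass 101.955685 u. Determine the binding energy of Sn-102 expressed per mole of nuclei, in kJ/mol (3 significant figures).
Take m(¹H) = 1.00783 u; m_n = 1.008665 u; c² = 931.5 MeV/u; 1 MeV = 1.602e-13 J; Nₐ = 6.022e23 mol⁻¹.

Σm = 50·m(¹H) + 52·m_n = 50.39150 + 52.450580 = 102.842080 u
Mass defect Δm = 102.842080 − 101.955685 = 0.886395 u
E_B = 0.886395 × 931.5 = 825.677 MeV
Per nucleus in joules: 825.677 MeV × 1.602e-13 J/MeV = 1.3227e-10 J
Per mole: 1.3227e-10 J × 6.022e23 mol⁻¹ = 7.9653e+13 J/mol

7.97e+10 kJ/mol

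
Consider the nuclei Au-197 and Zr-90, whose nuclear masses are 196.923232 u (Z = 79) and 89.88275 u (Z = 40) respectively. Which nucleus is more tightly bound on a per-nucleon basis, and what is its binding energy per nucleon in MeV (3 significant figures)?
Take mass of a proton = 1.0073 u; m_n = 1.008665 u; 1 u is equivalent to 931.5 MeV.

Zr-90; 8.72 MeV/nucleon

Au-197: Σm = 79(1.0073) + 118(1.008665) = 198.599170 u; Δm = 1.675938 u; E_B = 1561.136 MeV; E_B/A = 7.9245 MeV
Zr-90: Σm = 40(1.0073) + 50(1.008665) = 90.725250 u; Δm = 0.842500 u; E_B = 784.79 MeV; E_B/A = 8.720 MeV
Zr-90 has the higher binding energy per nucleon, so it is the more tightly bound nucleus.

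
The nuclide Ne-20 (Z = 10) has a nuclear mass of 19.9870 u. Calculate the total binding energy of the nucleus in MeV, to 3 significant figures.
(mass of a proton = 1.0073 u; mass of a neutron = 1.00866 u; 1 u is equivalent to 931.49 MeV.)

161 MeV

Mass of separated nucleons = 10(1.0073) + 10(1.00866) = 10.0730 + 10.08660 = 20.15960 u
The mass defect is 20.15960 − 19.9870 = 0.17260 u.
Converting to energy: 0.17260 u × 931.49 MeV/u = 160.775 MeV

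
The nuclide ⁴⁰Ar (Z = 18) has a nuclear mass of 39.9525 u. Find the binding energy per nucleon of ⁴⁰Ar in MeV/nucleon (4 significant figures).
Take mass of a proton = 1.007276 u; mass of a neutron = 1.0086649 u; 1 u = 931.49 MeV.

8.595 MeV/nucleon

The nucleus contains 18 protons and 40 − 18 = 22 neutrons.
Total constituent mass: 18 × 1.007276 + 22 × 1.0086649 = 40.3215958 u
The mass defect is 40.3215958 − 39.9525 = 0.3690958 u.
Binding energy = Δm·c² = 0.3690958 × 931.49 MeV/u = 343.809 MeV
Per nucleon: 343.809 / 40 = 8.595 MeV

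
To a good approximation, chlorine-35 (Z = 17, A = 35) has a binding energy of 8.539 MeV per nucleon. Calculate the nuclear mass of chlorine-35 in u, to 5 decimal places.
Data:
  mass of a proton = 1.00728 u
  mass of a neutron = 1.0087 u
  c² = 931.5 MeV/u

Total binding energy = 35 × 8.539 = 298.865 MeV
Mass defect = 298.865 MeV / (931.5 MeV/u) = 0.3208427 u
Constituent mass = 17(1.00728) + 18(1.0087) = 35.28036 u
Nuclear mass = 35.28036 − 0.3208427 = 34.9595173 u ≈ 34.95952 u (to 5 decimal places)

34.95952 u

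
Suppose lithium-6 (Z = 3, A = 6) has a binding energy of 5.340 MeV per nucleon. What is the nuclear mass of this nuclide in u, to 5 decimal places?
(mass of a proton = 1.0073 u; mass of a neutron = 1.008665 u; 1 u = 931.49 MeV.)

6.01350 u

Total binding energy = 6 × 5.340 = 32.040 MeV
Mass defect = 32.040 MeV / (931.49 MeV/u) = 0.0343965 u
Constituent mass = 3(1.0073) + 3(1.008665) = 6.047895 u
Nuclear mass = 6.047895 − 0.0343965 = 6.0134985 u ≈ 6.01350 u (to 5 decimal places)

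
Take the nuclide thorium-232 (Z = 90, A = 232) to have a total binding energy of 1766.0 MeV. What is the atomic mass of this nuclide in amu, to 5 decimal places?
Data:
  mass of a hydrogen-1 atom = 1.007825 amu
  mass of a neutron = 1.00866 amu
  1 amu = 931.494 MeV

Mass defect = 1766.0 MeV / (931.494 MeV/amu) = 1.8958791 amu
Constituent mass = 90(1.007825) + 142(1.00866) = 233.933970 amu
Atomic mass = 233.933970 − 1.8958791 = 232.0380909 amu ≈ 232.03809 amu (to 5 decimal places)

232.03809 amu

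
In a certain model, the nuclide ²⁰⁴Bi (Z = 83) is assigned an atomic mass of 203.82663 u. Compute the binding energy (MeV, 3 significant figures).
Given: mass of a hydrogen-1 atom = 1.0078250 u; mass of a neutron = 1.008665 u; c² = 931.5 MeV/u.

1740 MeV

Total constituent mass: 83 × 1.0078250 + 121 × 1.008665 = 205.6979400 u
The mass defect is 205.6979400 − 203.82663 = 1.8713100 u.
Binding energy = Δm·c² = 1.8713100 × 931.5 MeV/u = 1743.13 MeV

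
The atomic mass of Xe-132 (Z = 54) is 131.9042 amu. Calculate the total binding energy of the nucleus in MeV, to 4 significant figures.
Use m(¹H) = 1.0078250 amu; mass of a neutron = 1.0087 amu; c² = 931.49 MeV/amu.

1115 MeV

Total constituent mass: 54 × 1.0078250 + 78 × 1.0087 = 133.1011500 amu
Mass defect Δm = 133.1011500 − 131.9042 = 1.1969500 amu
E_B = 1.1969500 × 931.49 = 1114.95 MeV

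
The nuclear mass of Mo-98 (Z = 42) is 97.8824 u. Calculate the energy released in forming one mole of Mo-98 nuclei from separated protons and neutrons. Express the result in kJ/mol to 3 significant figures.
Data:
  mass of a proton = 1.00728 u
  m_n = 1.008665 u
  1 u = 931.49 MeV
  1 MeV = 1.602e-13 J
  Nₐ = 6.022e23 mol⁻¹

The nucleus contains 42 protons and 98 − 42 = 56 neutrons.
Total constituent mass: 42 × 1.00728 + 56 × 1.008665 = 98.791000 u
Δm = 98.791000 − 97.8824 = 0.908600 u
E_B = 0.908600 × 931.49 = 846.352 MeV
Per nucleus in joules: 846.352 MeV × 1.602e-13 J/MeV = 1.35586e-10 J
Per mole: 1.35586e-10 J × 6.022e23 mol⁻¹ = 8.16499e+13 J/mol

8.16e+10 kJ/mol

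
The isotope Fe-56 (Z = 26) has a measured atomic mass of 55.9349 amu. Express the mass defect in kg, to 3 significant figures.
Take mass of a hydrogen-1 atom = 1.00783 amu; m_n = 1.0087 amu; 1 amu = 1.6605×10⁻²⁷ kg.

Mass of separated nucleons = 26(1.00783) + 30(1.0087) = 26.20358 + 30.2610 = 56.46458 amu
Mass defect Δm = 56.46458 − 55.9349 = 0.52968 amu
In SI units: 0.52968 amu × 1.6605×10⁻²⁷ kg/amu = 8.7953e-28 kg

8.80e-28 kg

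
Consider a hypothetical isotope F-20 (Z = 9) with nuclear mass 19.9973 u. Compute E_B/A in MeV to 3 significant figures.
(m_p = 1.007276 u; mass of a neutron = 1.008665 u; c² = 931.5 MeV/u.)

With 9 protons and 11 neutrons (A = 20):
Σm = 9·m_p + 11·m_n = 9.065484 + 11.095315 = 20.160799 u
Mass defect Δm = 20.160799 − 19.9973 = 0.163499 u
Converting to energy: 0.163499 u × 931.5 MeV/u = 152.2993 MeV
Per nucleon: 152.2993 / 20 = 7.61497 MeV

7.61 MeV/nucleon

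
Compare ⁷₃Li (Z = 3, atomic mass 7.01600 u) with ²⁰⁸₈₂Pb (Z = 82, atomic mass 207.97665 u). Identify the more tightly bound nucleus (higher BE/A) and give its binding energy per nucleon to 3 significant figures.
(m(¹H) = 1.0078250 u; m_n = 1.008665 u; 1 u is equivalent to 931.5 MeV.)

⁷₃Li: Σm = 3(1.0078250) + 4(1.008665) = 7.0581350 u; Δm = 0.0421350 u; E_B = 39.249 MeV; E_B/A = 5.607 MeV
²⁰⁸₈₂Pb: Σm = 82(1.0078250) + 126(1.008665) = 209.7334400 u; Δm = 1.7567900 u; E_B = 1636.45 MeV; E_B/A = 7.868 MeV
²⁰⁸₈₂Pb has the higher binding energy per nucleon, so it is the more tightly bound nucleus.

²⁰⁸₈₂Pb; 7.87 MeV/nucleon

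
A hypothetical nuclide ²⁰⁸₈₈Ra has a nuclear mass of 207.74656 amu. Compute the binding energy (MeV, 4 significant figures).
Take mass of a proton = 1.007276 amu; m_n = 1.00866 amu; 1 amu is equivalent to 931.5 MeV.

1801 MeV

Σm = 88·m_p + 120·m_n = 88.640288 + 121.03920 = 209.679488 amu
Mass defect Δm = 209.679488 − 207.74656 = 1.932928 amu
Binding energy = Δm·c² = 1.932928 × 931.5 MeV/amu = 1800.52 MeV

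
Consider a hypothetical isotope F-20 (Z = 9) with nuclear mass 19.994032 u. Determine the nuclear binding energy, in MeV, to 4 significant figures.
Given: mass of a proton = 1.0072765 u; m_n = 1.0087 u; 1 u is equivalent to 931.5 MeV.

With 9 protons and 11 neutrons (A = 20):
Total constituent mass: 9 × 1.0072765 + 11 × 1.0087 = 20.1611885 u
Δm = 20.1611885 − 19.994032 = 0.1671565 u
Converting to energy: 0.1671565 u × 931.5 MeV/u = 155.706 MeV

155.7 MeV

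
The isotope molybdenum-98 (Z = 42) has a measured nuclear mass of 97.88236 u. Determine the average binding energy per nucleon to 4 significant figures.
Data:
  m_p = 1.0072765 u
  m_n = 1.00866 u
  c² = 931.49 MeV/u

8.633 MeV/nucleon

Z = 42, so N = A − Z = 98 − 42 = 56.
Σm = 42·m_p + 56·m_n = 42.3056130 + 56.48496 = 98.7905730 u
The mass defect is 98.7905730 − 97.88236 = 0.9082130 u.
E_B = 0.9082130 × 931.49 = 845.991 MeV
Dividing by A = 98 gives 8.633 MeV per nucleon.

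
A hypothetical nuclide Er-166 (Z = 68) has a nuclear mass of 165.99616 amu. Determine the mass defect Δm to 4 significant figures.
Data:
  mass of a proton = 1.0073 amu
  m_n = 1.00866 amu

Mass of separated nucleons = 68(1.0073) + 98(1.00866) = 68.4964 + 98.84868 = 167.34508 amu
Δm = 167.34508 − 165.99616 = 1.34892 amu

1.349 amu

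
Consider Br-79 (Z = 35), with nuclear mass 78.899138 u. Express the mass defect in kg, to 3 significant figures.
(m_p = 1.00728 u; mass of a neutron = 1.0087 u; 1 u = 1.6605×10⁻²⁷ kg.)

With 35 protons and 44 neutrons (A = 79):
Σm = 35·m_p + 44·m_n = 35.25480 + 44.3828 = 79.63760 u
Δm = 79.63760 − 78.899138 = 0.738462 u
In SI units: 0.738462 u × 1.6605×10⁻²⁷ kg/u = 1.2262e-27 kg

1.23e-27 kg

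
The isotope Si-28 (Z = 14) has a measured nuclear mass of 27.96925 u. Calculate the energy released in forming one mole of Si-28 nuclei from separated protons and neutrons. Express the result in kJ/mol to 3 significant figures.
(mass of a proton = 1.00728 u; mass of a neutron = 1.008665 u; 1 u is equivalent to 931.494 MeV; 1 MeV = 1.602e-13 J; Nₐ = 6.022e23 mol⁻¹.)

The nucleus contains 14 protons and 28 − 14 = 14 neutrons.
Mass of separated nucleons = 14(1.00728) + 14(1.008665) = 14.10192 + 14.121310 = 28.223230 u
Mass defect Δm = 28.223230 − 27.96925 = 0.253980 u
Converting to energy: 0.253980 u × 931.494 MeV/u = 236.581 MeV
Per nucleus in joules: 236.581 MeV × 1.602e-13 J/MeV = 3.7900e-11 J
Per mole: 3.7900e-11 J × 6.022e23 mol⁻¹ = 2.2823e+13 J/mol

2.28e+10 kJ/mol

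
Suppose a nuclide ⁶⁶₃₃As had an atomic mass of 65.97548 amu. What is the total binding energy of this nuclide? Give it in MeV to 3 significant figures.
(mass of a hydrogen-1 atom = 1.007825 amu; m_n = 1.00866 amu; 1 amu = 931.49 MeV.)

530 MeV

Total constituent mass: 33 × 1.007825 + 33 × 1.00866 = 66.544005 amu
Δm = 66.544005 − 65.97548 = 0.568525 amu
Binding energy = Δm·c² = 0.568525 × 931.49 MeV/amu = 529.575 MeV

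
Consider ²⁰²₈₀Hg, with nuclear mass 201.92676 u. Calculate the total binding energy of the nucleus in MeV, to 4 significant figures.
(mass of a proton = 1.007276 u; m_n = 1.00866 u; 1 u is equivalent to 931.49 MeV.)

1595 MeV

The nucleus contains 80 protons and 202 − 80 = 122 neutrons.
Total constituent mass: 80 × 1.007276 + 122 × 1.00866 = 203.638600 u
Δm = 203.638600 − 201.92676 = 1.711840 u
Binding energy = Δm·c² = 1.711840 × 931.49 MeV/u = 1594.56 MeV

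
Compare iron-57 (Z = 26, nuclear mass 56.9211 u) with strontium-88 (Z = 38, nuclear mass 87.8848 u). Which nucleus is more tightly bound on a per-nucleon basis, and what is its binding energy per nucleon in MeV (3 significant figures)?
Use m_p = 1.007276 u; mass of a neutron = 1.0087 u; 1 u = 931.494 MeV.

iron-57: Σm = 26(1.007276) + 31(1.0087) = 57.458876 u; Δm = 0.537776 u; E_B = 500.94 MeV; E_B/A = 8.788 MeV
strontium-88: Σm = 38(1.007276) + 50(1.0087) = 88.711488 u; Δm = 0.826688 u; E_B = 770.05 MeV; E_B/A = 8.751 MeV
iron-57 has the higher binding energy per nucleon, so it is the more tightly bound nucleus.

iron-57; 8.79 MeV/nucleon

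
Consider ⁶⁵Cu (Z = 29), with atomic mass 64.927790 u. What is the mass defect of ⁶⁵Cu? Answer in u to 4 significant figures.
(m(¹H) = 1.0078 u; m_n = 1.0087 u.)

0.6116 u

Z = 29, so N = A − Z = 65 − 29 = 36.
Σm = 29·m(¹H) + 36·m_n = 29.2262 + 36.3132 = 65.5394 u
Δm = 65.5394 − 64.927790 = 0.611610 u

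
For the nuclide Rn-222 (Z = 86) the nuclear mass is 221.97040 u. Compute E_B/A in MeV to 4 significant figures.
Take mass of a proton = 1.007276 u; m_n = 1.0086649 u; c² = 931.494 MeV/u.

Mass of separated nucleons = 86(1.007276) + 136(1.0086649) = 86.625736 + 137.1784264 = 223.8041624 u
Mass defect Δm = 223.8041624 − 221.97040 = 1.8337624 u
Converting to energy: 1.8337624 u × 931.494 MeV/u = 1708.14 MeV
Dividing by A = 222 gives 7.694 MeV per nucleon.

7.694 MeV/nucleon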